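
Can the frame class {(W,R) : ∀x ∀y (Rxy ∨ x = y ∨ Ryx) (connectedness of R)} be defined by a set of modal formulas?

Not modally definable

If a class were modally definable it would be closed under disjoint unions (Goldblatt–Thomason).
Take 2 disjoint single-world reflexive frames: each is trivially connected, but their disjoint union has 2 worlds with no edge between distinct components, so it is not connected.
So no modal formula (or set of formulas) defines exactly the connected frames.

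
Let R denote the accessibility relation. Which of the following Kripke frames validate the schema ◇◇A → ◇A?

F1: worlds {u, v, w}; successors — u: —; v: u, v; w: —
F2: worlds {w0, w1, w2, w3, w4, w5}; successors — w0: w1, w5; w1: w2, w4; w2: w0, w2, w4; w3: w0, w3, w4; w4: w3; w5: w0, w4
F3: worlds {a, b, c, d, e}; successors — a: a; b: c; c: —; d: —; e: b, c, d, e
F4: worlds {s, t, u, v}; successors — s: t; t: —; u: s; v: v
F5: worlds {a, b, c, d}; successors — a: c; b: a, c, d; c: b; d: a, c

F1, F3

Frame correspondent (Sahlqvist): ∀x ∀y ∀z (Rxy ∧ Ryz → Rxz) — i.e. transitivity.
F1: satisfies the condition.
F2: fails — Rw1w2 and Rw2w0 but not Rw1w0.
F3: satisfies the condition.
F4: fails — Rus and Rst but not Rut.
F5: fails — Rbc and Rcb but not Rbb.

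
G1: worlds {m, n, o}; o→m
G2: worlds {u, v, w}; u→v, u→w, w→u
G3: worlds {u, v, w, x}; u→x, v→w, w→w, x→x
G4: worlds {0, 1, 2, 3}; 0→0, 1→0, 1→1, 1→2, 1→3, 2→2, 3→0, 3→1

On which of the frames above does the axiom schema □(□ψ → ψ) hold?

G3

The schema corresponds to shift-reflexivity: ∀x ∀y (Rxy → Ryy).
G1: fails — Rom but not Rmm.
G2: fails — Ruv but not Rvv.
G3: satisfies the condition.
G4: fails — R13 but not R33.
Valid on: G3.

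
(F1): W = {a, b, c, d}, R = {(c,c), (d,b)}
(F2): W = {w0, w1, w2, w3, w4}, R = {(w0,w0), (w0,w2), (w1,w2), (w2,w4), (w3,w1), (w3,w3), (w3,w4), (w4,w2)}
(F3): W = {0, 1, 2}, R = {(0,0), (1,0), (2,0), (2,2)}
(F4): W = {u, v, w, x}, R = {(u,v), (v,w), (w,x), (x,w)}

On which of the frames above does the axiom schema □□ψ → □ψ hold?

This is the axiom for density; its first-order frame correspondent is ∀x ∀y (Rxy → ∃z (Rxz ∧ Rzy)).
(F1): fails — Rdb but no z with Rdz and Rzb.
(F2): fails — Rw1w2 but no z with Rw1z and Rzw2.
(F3): condition met.
(F4): fails — Ruv but no z with Ruz and Rzv.
Valid on: (F3).

(F3)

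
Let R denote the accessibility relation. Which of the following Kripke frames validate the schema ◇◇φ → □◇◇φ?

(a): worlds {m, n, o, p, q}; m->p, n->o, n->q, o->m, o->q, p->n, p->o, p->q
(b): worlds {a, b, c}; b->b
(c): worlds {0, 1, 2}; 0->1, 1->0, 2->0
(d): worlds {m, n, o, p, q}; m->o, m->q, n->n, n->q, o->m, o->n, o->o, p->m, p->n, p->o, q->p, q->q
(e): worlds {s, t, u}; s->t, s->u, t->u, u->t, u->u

(b), (e)

This is the axiom for a generalized confluence (Geach) condition; its first-order frame correspondent is ∀x ∀y ∀z ((xR²y ∧ xRz) → ∃w (y = w ∧ zR²w)).
(a): fails — mR²n, mRp but no w with n=w and pR²w.
(b): satisfies the condition.
(c): fails — 0R²0, 0R1 but no w with 0=w and 1R²w.
(d): fails — mR²p, mRo but no w with p=w and oR²w.
(e): satisfies the condition.
Valid on: (b), (e).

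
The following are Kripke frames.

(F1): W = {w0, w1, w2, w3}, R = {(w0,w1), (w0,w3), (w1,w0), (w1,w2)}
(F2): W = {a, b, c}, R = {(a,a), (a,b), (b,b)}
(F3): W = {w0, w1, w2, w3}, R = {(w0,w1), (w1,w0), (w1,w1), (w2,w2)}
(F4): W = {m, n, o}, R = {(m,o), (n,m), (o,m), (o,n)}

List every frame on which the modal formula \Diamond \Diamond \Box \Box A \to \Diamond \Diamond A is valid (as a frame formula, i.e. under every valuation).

Frame correspondent (Sahlqvist): \forall x \forall y (x R^2 y \to \exists w (y R^2 w \wedge x R^2 w)) — i.e. a generalized confluence (Geach) condition.
(F1): fails — w0R²w2 but no w with w2R²w and w0R²w.
(F2): ✓.
(F3): ✓.
(F4): fails — mR²n but no w with nR²w and mR²w.

(F2), (F3)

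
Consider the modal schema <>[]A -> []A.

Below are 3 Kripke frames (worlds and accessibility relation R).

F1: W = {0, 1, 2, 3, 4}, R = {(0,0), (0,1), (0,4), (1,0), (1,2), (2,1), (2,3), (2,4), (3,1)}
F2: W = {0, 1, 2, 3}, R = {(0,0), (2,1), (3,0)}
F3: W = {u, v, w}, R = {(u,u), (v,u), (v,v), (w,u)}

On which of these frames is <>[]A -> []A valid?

This is the axiom for the Euclidean property; its first-order frame correspondent is forall x forall y forall z (Rxy & Rxz -> Ryz).
F1: fails — R01 and R01 but not R11.
F2: fails — R21 and R21 but not R11.
F3: fails — Rvu and Rvv but not Ruv.

none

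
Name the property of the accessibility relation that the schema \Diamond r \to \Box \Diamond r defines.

the Euclidean property: \forall x \forall y \forall z (Rxy \wedge Rxz \to Ryz)

Suppose ◇r→□◇r is valid. Take Rxy, Rxz and set V(r)={y}. Then ◇r at x, so □◇r at x, so ◇r at z, so some w with Rzw has r; w=y, i.e. Rzy. By symmetry of the argument, Ryz.
Conversely, on a frame with the Euclidean property the schema holds at every world under every valuation.
So the correspondent is the Euclidean property.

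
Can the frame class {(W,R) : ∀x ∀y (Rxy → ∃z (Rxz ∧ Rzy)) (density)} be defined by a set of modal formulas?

Yes, by □□p → □p

Yes: it is density, defined by the C4 schema □□p → □p.
Suppose □□p→□p is valid. Take Rxy and set V(p)={w : xR²w}. Then □□p at x, so □p at x, so p at y, i.e. ∃z(Rxz∧Rzy).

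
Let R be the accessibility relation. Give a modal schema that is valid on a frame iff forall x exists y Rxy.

□p → ◇p

This is seriality; the standard corresponding axiom is D: □p → ◇p.
Suppose □p→◇p is valid. At any x set V(p)=W. Then □p at x, so ◇p at x, so x has a successor.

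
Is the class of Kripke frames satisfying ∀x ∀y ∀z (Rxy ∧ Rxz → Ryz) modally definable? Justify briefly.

Yes: it is the Euclidean property, defined by the 5 schema ◇p → □◇p.

Yes, by ◇p → □◇p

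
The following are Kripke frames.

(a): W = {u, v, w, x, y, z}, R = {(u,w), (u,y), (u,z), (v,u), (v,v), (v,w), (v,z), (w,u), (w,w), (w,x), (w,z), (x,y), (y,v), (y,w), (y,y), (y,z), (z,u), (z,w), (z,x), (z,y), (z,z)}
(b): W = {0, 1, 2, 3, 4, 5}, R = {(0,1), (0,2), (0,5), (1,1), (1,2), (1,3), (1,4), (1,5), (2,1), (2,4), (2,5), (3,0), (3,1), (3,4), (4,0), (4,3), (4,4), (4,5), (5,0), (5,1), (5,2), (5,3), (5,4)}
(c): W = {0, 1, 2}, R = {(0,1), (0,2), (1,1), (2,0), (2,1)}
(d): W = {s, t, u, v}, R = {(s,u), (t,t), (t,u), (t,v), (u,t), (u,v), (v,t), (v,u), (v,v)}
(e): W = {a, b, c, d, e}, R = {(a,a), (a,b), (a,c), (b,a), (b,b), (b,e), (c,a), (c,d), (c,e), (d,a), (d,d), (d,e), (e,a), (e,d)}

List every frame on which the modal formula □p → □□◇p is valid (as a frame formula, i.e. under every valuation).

This is the axiom for a generalized confluence (Geach) condition; its first-order frame correspondent is ∀x ∀z (xR²z → ∃w (xRw ∧ zRw)).
(a): fails — vR²x but no t with vRt and xRt.
(b): holds.
(c): holds.
(d): holds.
(e): holds.

(b), (c), (d), (e)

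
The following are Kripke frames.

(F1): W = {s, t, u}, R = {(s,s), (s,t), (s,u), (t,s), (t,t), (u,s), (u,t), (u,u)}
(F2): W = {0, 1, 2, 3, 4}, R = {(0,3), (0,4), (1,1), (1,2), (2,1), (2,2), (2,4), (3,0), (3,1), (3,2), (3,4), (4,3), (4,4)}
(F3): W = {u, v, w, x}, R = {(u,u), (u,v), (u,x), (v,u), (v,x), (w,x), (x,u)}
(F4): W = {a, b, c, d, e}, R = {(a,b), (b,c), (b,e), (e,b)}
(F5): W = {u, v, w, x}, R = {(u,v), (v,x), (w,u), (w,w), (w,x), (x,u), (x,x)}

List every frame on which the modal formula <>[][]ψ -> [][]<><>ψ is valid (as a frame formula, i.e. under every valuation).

(F1), (F2), (F3), (F5)

This is the axiom for a generalized confluence (Geach) condition; its first-order frame correspondent is forall x forall y forall z ((xRy & x R^2 z) -> exists w (y R^2 w & z R^2 w)).
(F1): satisfies the condition.
(F2): satisfies the condition.
(F3): satisfies the condition.
(F4): fails — aRb, aR²c but no w with bR²w and cR²w.
(F5): satisfies the condition.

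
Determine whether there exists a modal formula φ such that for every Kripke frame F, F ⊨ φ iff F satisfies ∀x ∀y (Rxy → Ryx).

Yes: it is symmetry, defined by the B schema r → □◇r.

Yes — defined by r → □◇r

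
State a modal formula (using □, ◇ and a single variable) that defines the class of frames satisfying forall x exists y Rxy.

□q → ◇q

The condition is seriality. The D schema □q → ◇q defines it.
Suppose □q→◇q is valid. At any x set V(q)=W. Then □q at x, so ◇q at x, so x has a successor.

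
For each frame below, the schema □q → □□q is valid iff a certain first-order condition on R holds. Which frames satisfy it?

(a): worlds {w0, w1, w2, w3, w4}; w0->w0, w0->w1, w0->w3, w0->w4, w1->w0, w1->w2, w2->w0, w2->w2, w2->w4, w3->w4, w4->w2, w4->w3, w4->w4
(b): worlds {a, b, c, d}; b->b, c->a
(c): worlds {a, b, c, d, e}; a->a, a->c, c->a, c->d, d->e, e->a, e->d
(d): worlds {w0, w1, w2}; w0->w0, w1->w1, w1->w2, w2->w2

The schema corresponds to transitivity: ∀x ∀y ∀z (Rxy ∧ Ryz → Rxz).
(a): fails — Rw1w2 and Rw2w4 but not Rw1w4.
(b): satisfies the condition.
(c): fails — Rde and Rea but not Rda.
(d): satisfies the condition.
Valid on: (b), (d).

(b), (d)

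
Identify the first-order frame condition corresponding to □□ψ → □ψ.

Density

This is the C4 axiom.
Its frame correspondent is density — ∀x ∀y (Rxy → ∃z (Rxz ∧ Rzy)).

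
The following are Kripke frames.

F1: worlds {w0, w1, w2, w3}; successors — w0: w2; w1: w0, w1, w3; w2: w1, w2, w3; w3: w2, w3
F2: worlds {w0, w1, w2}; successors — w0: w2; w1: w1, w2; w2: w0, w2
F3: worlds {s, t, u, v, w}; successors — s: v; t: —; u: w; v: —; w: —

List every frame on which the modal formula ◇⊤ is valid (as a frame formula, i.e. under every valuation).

F1, F2

The schema corresponds to seriality: ∀x ∃y Rxy.
F1: holds.
F2: holds.
F3: fails — world t has no successor.
Valid on: F1, F2.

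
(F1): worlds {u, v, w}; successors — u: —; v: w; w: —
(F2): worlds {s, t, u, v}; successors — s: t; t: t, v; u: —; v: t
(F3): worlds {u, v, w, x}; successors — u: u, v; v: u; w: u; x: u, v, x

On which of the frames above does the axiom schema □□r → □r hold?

This is the axiom for density; its first-order frame correspondent is ∀x ∀y (Rxy → ∃z (Rxz ∧ Rzy)).
(F1): fails — Rvw but no z with Rvz and Rzw.
(F2): satisfies the condition.
(F3): satisfies the condition.
Valid on: (F2), (F3).

(F2), (F3)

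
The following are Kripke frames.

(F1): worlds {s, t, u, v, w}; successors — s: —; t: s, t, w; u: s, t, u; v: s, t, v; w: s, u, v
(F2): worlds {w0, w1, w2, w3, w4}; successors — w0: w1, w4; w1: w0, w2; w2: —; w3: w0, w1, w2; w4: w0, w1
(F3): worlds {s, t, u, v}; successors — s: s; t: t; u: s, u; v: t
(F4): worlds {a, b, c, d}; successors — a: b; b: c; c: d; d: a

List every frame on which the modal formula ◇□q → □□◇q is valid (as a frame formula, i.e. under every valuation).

Frame correspondent (Sahlqvist): ∀x ∀y ∀z ((xRy ∧ xR²z) → ∃w (yRw ∧ zRw)) — i.e. a generalized confluence (Geach) condition.
(F1): fails — tRs, tR²s but no w* with sRw* and sRw*.
(F2): fails — w0Rw1, w0R²w0 but no w with w1Rw and w0Rw.
(F3): condition met.
(F4): fails — aRb, aR²c but no w with bRw and cRw.
Valid on: (F3).

(F3)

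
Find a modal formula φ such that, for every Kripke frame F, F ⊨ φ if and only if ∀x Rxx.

□p → p

A defining formula is □p → p (the T axiom).
Suppose □p→p is valid. At any x set V(p)={w : Rxw}. Then □p holds at x, so p holds at x, i.e. Rxx.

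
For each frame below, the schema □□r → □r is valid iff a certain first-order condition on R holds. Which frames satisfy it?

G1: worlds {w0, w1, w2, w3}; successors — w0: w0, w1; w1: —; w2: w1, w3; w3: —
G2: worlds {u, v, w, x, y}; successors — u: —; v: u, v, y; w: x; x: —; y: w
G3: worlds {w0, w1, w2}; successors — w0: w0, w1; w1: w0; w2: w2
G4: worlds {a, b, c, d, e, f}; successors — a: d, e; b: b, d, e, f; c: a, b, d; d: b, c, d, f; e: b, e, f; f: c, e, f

G3

Frame correspondent (Sahlqvist): ∀x ∀y (Rxy → ∃z (Rxz ∧ Rzy)) — i.e. density.
G1: fails — Rw2w1 but no z with Rw2z and Rzw1.
G2: fails — Rwx but no z with Rwz and Rzx.
G3: ✓.
G4: fails — Rca but no z with Rcz and Rza.
Valid on: G3.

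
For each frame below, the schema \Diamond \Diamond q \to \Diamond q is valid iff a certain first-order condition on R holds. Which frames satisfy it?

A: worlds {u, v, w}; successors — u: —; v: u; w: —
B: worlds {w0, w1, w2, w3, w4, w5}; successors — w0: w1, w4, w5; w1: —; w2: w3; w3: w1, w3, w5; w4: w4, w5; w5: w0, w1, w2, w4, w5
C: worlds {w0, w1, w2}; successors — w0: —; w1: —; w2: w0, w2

A, C

Frame correspondent (Sahlqvist): \forall x \forall y \forall z (Rxy \wedge Ryz \to Rxz) — i.e. transitivity.
A: ✓.
B: fails — Rw3w5 and Rw5w2 but not Rw3w2.
C: ✓.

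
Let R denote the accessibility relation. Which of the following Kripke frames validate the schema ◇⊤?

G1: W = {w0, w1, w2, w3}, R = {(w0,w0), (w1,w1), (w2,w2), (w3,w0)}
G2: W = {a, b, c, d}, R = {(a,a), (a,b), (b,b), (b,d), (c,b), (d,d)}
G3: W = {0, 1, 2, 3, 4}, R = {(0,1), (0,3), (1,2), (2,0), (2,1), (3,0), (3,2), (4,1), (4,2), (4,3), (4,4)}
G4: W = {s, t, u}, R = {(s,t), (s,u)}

The schema corresponds to seriality: ∀x ∃y Rxy.
G1: ✓.
G2: ✓.
G3: ✓.
G4: fails — world t has no successor.

G1, G2, G3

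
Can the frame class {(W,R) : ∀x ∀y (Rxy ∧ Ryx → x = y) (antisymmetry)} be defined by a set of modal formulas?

Modal frame validity is preserved under surjective bounded morphisms.
The 6-cycle (worlds s,t,u,v,w,x with s→t→u→v→w→x→s) is antisymmetric. Sending even-indexed worlds to • and odd-indexed worlds to ∘ is a surjective bounded morphism onto the two-world frame with •↔∘, which is not antisymmetric.
Hence antisymmetry is not modally definable.

No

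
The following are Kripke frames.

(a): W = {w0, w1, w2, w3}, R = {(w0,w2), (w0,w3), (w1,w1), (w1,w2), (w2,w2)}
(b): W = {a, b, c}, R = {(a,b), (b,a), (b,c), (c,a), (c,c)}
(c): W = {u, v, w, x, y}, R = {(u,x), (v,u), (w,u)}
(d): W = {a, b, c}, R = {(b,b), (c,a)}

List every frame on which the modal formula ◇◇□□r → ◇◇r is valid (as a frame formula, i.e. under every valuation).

Frame correspondent (Sahlqvist): ∀x ∀y (xR²y → ∃w (yR²w ∧ xR²w)) — i.e. a generalized confluence (Geach) condition.
(a): holds.
(b): holds.
(c): fails — vR²x but no t with xR²t and vR²t.
(d): holds.
Valid on: (a), (b), (d).

(a), (b), (d)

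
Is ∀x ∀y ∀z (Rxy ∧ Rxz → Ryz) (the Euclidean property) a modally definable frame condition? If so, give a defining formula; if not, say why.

Yes, by ◇q → □◇q

This is a Sahlqvist condition; the 5 axiom ◇q → □◇q defines it.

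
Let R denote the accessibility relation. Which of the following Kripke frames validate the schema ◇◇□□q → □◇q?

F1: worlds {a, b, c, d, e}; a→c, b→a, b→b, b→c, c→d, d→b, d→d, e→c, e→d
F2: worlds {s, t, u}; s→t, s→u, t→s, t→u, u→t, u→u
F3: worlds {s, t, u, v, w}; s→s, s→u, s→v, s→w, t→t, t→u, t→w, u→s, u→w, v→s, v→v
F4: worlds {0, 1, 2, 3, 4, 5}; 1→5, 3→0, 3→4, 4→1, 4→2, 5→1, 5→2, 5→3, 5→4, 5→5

F2

The schema corresponds to a generalized confluence (Geach) condition: ∀x ∀y ∀z ((xR²y ∧ xRz) → ∃w (yR²w ∧ zRw)).
F1: fails — bR²a, bRa but no w with aR²w and aRw.
F2: ✓.
F3: fails — sR²s, sRw but no w* with sR²w* and wRw*.
F4: fails — 1R²2, 1R5 but no w with 2R²w and 5Rw.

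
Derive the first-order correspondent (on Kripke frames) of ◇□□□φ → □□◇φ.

This is a Sahlqvist (Geach-type) schema ◇^1□^3φ → □^2◇^1φ.
First-order correspondent: ∀x ∀y ∀z ((xRy ∧ xR²z) → ∃w (yR³w ∧ zRw)).

∀x ∀y ∀z ((xRy ∧ xR²z) → ∃w (yR³w ∧ zRw))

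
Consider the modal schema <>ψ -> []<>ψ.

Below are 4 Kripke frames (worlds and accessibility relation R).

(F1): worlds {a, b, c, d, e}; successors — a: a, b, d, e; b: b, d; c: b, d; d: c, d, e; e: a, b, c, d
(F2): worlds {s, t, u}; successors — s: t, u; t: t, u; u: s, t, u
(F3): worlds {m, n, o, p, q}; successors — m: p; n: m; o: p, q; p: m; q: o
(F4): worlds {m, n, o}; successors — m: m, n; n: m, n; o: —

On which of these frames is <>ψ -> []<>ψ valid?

The schema corresponds to the Euclidean property: forall x forall y forall z (Rxy & Rxz -> Ryz).
(F1): fails — Rab and Rae but not Rbe.
(F2): fails — Rut and Rus but not Rts.
(F3): fails — Rmp and Rmp but not Rpp.
(F4): satisfies the condition.

(F4)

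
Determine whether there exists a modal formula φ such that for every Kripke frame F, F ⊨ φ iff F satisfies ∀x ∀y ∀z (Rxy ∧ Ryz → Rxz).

Yes, by □q → □□q

The condition is transitivity. A defining modal formula is □q → □□q.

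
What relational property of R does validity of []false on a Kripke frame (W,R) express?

This is the Ver axiom.
Its frame correspondent is emptiness of R — forall x forall y ~Rxy.

Emptiness of R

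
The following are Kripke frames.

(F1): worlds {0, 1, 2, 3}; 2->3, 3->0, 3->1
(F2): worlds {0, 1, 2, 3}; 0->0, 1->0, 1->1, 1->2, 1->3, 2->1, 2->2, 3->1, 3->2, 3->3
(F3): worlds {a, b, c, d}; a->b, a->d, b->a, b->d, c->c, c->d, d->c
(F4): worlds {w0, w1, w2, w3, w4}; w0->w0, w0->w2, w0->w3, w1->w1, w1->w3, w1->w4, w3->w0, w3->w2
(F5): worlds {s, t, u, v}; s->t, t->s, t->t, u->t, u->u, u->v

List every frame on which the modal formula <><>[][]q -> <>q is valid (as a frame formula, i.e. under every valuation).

Frame correspondent (Sahlqvist): forall x forall y (x R^2 y -> exists w (y R^2 w & xRw)) — i.e. a generalized confluence (Geach) condition.
(F1): fails — 2R²0 but no w with 0R²w and 2Rw.
(F2): fails — 2R²0 but no w with 0R²w and 2Rw.
(F3): satisfies the condition.
(F4): fails — w0R²w2 but no w with w2R²w and w0Rw.
(F5): fails — uR²v but no w with vR²w and uRw.
Valid on: (F3).

(F3)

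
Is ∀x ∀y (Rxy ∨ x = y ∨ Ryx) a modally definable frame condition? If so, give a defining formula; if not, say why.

If a class were modally definable it would be closed under disjoint unions (Goldblatt–Thomason).
Take 2 disjoint single-world reflexive frames: each is trivially connected, but their disjoint union has 2 worlds with no edge between distinct components, so it is not connected.
So no modal formula (or set of formulas) defines exactly the connected frames.

Not definable by any modal formula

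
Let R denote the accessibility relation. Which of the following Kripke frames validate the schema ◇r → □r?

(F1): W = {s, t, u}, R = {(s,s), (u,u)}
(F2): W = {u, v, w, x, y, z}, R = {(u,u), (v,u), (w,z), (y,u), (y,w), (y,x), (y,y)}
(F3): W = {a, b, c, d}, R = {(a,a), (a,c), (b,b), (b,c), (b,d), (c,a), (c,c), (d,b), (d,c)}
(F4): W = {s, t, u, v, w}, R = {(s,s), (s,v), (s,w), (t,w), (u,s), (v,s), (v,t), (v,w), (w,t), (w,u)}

(F1)

This is the axiom for partial functionality; its first-order frame correspondent is ∀x ∀y ∀z (Rxy ∧ Rxz → y = z).
(F1): ✓.
(F2): fails — y sees both u and w.
(F3): fails — a sees both a and c.
(F4): fails — s sees both s and v.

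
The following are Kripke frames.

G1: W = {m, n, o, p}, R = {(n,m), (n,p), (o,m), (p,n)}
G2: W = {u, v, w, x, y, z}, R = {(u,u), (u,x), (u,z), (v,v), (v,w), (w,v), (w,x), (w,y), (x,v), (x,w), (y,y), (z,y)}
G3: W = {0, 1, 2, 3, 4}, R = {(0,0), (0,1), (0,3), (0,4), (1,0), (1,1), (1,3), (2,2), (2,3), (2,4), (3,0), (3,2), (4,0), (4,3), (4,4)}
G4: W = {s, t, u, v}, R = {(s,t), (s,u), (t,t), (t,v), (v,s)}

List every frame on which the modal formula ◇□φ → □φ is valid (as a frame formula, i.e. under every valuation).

none

This is the axiom for a generalized confluence (Geach) condition; its first-order frame correspondent is ∀x ∀y ∀z ((xRy ∧ xRz) → ∃w (yRw ∧ z = w)).
G1: fails — nRm, nRm but no w with mRw and m=w.
G2: fails — uRx, uRu but no t with xRt and u=t.
G3: fails — 0R1, 0R4 but no w with 1Rw and 4=w.
G4: fails — sRt, sRu but no w with tRw and u=w.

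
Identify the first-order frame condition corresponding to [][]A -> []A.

Suppose □□A→□A is valid. Take Rxy and set V(A)={w : xR²w}. Then □□A at x, so □A at x, so A at y, i.e. ∃z(Rxz∧Rzy).

density: forall x forall y (Rxy -> exists z (Rxz & Rzy))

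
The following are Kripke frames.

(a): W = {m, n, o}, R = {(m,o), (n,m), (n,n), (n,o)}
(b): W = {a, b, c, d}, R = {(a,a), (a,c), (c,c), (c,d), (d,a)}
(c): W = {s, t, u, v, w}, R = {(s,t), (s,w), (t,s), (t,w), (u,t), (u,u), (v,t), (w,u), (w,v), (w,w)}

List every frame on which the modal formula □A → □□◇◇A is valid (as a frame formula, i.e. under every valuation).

(b)

This is the axiom for a generalized confluence (Geach) condition; its first-order frame correspondent is ∀x ∀z (xR²z → ∃w (xRw ∧ zR²w)).
(a): fails — nR²m but no w with nRw and mR²w.
(b): holds.
(c): fails — vR²s but no w* with vRw* and sR²w*.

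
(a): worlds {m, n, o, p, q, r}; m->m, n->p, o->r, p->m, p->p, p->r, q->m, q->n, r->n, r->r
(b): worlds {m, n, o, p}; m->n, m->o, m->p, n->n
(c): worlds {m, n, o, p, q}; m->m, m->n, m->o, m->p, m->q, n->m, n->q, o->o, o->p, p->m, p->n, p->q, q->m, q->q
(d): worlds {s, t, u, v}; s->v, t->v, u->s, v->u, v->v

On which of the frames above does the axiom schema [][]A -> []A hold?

(c)

Frame correspondent (Sahlqvist): forall x forall y (Rxy -> exists z (Rxz & Rzy)) — i.e. density.
(a): fails — Rqn but no z with Rqz and Rzn.
(b): fails — Rmo but no z with Rmz and Rzo.
(c): holds.
(d): fails — Rus but no z with Ruz and Rzs.
Valid on: (c).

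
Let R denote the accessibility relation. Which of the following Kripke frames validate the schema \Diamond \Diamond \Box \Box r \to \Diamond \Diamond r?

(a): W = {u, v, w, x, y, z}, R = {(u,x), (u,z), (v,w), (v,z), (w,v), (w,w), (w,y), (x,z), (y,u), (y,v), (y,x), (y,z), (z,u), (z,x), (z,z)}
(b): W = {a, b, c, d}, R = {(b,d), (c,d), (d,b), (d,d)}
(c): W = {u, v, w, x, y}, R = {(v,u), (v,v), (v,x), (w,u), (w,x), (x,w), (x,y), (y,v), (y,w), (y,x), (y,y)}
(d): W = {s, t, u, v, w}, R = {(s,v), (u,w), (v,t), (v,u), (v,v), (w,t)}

(a), (b)

The schema corresponds to a generalized confluence (Geach) condition: \forall x \forall y (x R^2 y \to \exists w (y R^2 w \wedge x R^2 w)).
(a): satisfies the condition.
(b): satisfies the condition.
(c): fails — vR²u but no t with uR²t and vR²t.
(d): fails — sR²t but no w* with tR²w* and sR²w*.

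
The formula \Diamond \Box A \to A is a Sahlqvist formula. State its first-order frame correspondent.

symmetry: \forall x \forall y (Rxy \to Ryx)

Equivalently (dual form): A → □◇A.
Suppose A→□◇A is valid. Take Rxy and set V(A)={x}. Then A at x, so □◇A at x, so ◇A at y, so some z with Ryz has A; z=x, i.e. Ryx.
Conversely, on a frame with symmetry the schema holds at every world under every valuation.
Frame condition: \forall x \forall y (Rxy \to Ryx).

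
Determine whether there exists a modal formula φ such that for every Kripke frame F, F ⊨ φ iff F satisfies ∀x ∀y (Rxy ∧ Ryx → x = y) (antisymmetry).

Not modally definable

Modal frame validity is preserved under surjective bounded morphisms.
The 6-cycle (worlds a,b,c,d,e,f with a→b→c→d→e→f→a) is antisymmetric. Sending even-indexed worlds to a and odd-indexed worlds to b is a surjective bounded morphism onto the two-world frame with a↔b, which is not antisymmetric.
Hence antisymmetry is not modally definable.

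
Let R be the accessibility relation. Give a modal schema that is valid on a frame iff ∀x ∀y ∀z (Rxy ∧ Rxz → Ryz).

◇p → □◇p

A defining formula is ◇p → □◇p (the 5 axiom).
Suppose ◇p→□◇p is valid. Take Rxy, Rxz and set V(p)={y}. Then ◇p at x, so □◇p at x, so ◇p at z, so some w with Rzw has p; w=y, i.e. Rzy. By symmetry of the argument, Ryz.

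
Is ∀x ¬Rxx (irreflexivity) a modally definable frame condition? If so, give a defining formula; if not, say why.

No

Modal frame validity is preserved under surjective bounded morphisms.
The 5-cycle (worlds 0,1,2,3,4 with 0→1→2→3→4→0) is irreflexive, and the map sending every world to a single reflexive point • is a surjective bounded morphism (forth: every edge maps to (•,•); back: every world has a successor). So any modal formula valid on the 5-cycle is also valid on the reflexive point, which is not irreflexive.
So no modal formula (or set of formulas) defines exactly the irreflexive frames.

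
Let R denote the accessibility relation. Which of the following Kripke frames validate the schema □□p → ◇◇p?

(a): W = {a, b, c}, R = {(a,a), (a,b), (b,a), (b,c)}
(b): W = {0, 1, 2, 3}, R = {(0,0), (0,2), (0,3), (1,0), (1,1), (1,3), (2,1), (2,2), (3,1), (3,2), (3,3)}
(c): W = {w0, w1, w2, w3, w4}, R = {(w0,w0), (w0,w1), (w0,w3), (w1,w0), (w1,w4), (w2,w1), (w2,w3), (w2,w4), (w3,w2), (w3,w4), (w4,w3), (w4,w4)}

(b), (c)

Frame correspondent (Sahlqvist): ∀x ∃w (xR²w ∧ xR²w) — i.e. a generalized confluence (Geach) condition.
(a): fails — at c but no w with cR²w and cR²w.
(b): satisfies the condition.
(c): satisfies the condition.
Valid on: (b), (c).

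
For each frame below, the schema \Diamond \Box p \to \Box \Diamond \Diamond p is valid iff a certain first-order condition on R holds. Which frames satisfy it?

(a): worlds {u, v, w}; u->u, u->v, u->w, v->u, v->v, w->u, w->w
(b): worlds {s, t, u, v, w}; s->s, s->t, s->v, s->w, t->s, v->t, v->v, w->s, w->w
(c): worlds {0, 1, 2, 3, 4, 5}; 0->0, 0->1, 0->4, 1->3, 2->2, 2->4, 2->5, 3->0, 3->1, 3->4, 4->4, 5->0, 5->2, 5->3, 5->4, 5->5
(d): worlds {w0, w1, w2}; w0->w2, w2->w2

The schema corresponds to a generalized confluence (Geach) condition: \forall x \forall y \forall z ((xRy \wedge xRz) \to \exists w (yRw \wedge z R^2 w)).
(a): ✓.
(b): ✓.
(c): fails — 0R1, 0R1 but no w with 1Rw and 1R²w.
(d): ✓.

(a), (b), (d)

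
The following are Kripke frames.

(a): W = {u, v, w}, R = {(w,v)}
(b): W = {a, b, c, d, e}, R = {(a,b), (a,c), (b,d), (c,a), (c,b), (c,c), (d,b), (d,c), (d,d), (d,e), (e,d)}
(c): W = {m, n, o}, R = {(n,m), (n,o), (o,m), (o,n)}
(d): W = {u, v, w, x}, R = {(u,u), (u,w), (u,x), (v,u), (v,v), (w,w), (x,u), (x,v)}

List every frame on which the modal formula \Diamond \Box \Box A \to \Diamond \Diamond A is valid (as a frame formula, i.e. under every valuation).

(b), (d)

Frame correspondent (Sahlqvist): \forall x \forall y (xRy \to \exists w (y R^2 w \wedge x R^2 w)) — i.e. a generalized confluence (Geach) condition.
(a): fails — wRv but no t with vR²t and wR²t.
(b): ✓.
(c): fails — nRm but no w with mR²w and nR²w.
(d): ✓.
Valid on: (b), (d).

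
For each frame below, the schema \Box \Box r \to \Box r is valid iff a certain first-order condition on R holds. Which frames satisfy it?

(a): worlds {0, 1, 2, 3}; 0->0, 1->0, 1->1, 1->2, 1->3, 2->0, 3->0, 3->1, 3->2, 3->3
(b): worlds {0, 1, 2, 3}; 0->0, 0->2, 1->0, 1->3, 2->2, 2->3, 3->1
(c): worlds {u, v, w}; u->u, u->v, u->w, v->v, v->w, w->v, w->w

This is the axiom for density; its first-order frame correspondent is \forall x \forall y (Rxy \to \exists z (Rxz \wedge Rzy)).
(a): condition met.
(b): fails — R31 but no z with R3z and Rz1.
(c): condition met.

(a), (c)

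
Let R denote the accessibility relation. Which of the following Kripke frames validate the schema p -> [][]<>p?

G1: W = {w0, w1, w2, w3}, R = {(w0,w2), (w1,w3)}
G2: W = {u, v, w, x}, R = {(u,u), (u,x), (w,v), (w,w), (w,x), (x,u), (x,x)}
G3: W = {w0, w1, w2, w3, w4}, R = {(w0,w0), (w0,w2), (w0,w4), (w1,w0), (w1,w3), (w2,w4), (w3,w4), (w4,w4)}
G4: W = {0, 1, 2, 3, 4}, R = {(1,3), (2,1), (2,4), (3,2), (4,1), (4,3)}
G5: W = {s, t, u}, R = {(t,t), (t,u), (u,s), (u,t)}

This is the axiom for a generalized confluence (Geach) condition; its first-order frame correspondent is forall x forall z (x R^2 z -> exists w (x = w & zRw)).
G1: condition met.
G2: fails — wR²u but no t with w=t and uRt.
G3: fails — w0R²w2 but no w with w0=w and w2Rw.
G4: fails — 2R²1 but no w with 2=w and 1Rw.
G5: fails — tR²s but no w with t=w and sRw.

G1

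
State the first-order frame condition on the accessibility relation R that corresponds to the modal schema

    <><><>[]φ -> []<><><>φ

This is a Sahlqvist (Geach-type) schema ◇^3□^1φ → □^1◇^3φ.
Minimal-valuation argument: fix x; take any y with xR^3y and any z with xR^1z. Set V(φ) to the set of worlds R-reachable from y in exactly 1 step. Then □^1φ holds at y, so the antecedent holds at x; validity forces ◇^3φ at z, giving a w with zR^3w and yR^1w.
First-order correspondent: forall x forall y forall z ((x R^3 y & xRz) -> exists w (yRw & z R^3 w)).

forall x forall y forall z ((x R^3 y & xRz) -> exists w (yRw & z R^3 w))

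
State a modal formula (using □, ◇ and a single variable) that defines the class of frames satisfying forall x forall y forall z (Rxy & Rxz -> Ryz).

◇p → □◇p

This is the Euclidean property; the standard corresponding axiom is 5: ◇p → □◇p.
Suppose ◇p→□◇p is valid. Take Rxy, Rxz and set V(p)={y}. Then ◇p at x, so □◇p at x, so ◇p at z, so some w with Rzw has p; w=y, i.e. Rzy. By symmetry of the argument, Ryz.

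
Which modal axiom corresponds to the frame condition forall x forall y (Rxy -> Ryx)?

p → □◇p

The condition is symmetry. The B schema p → □◇p defines it.
Suppose p→□◇p is valid. Take Rxy and set V(p)={x}. Then p at x, so □◇p at x, so ◇p at y, so some z with Ryz has p; z=x, i.e. Ryx.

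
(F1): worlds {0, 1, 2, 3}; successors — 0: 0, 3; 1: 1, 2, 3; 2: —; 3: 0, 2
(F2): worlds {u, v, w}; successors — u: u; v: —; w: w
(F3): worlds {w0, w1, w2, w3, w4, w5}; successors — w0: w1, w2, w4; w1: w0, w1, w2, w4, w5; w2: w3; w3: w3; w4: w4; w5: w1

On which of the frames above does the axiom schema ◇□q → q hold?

(F2)

This is the axiom for symmetry; its first-order frame correspondent is ∀x ∀y (Rxy → Ryx).
(F1): fails — R32 but not R23.
(F2): ✓.
(F3): fails — Rw1w2 but not Rw2w1.
Valid on: (F2).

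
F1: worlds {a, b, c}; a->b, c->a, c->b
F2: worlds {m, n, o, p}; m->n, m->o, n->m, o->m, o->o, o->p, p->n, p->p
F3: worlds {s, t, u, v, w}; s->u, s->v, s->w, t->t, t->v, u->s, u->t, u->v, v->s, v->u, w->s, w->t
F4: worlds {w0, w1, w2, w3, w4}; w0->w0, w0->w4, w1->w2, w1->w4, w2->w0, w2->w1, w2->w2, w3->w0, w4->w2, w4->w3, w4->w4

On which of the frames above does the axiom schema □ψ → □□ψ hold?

Frame correspondent (Sahlqvist): ∀x ∀y ∀z (Rxy ∧ Ryz → Rxz) — i.e. transitivity.
F1: ✓.
F2: fails — Rom and Rmn but not Ron.
F3: fails — Ruv and Rvu but not Ruu.
F4: fails — Rw1w2 and Rw2w1 but not Rw1w1.
Valid on: F1.

F1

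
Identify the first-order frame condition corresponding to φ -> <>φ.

This is frame-equivalent to □φ → φ (substitute ¬φ for φ and contrapose).
Suppose □φ→φ is valid. At any x set V(φ)={w : Rxw}. Then □φ holds at x, so φ holds at x, i.e. Rxx.
The converse is a direct semantic check.
So the correspondent is reflexivity.

reflexivity: forall x Rxx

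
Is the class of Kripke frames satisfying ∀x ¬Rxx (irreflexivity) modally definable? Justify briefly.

If a class were modally definable it would be closed under surjective bounded morphisms (Goldblatt–Thomason).
The 3-cycle (worlds s,t,u with s→t→u→s) is irreflexive, and the map sending every world to a single reflexive point • is a surjective bounded morphism (forth: every edge maps to (•,•); back: every world has a successor). So any modal formula valid on the 3-cycle is also valid on the reflexive point, which is not irreflexive.
Hence irreflexivity is not modally definable.

No — not modally definable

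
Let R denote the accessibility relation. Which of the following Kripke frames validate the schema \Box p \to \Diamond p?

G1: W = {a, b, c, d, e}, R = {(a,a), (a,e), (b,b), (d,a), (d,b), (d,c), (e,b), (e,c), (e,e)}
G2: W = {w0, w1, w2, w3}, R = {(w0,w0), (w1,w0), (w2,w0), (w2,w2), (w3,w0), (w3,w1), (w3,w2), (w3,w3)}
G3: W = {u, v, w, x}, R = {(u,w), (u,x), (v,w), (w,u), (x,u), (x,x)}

This is the axiom for seriality; its first-order frame correspondent is \forall x \exists y Rxy.
G1: fails — world c has no successor.
G2: ✓.
G3: ✓.

G2, G3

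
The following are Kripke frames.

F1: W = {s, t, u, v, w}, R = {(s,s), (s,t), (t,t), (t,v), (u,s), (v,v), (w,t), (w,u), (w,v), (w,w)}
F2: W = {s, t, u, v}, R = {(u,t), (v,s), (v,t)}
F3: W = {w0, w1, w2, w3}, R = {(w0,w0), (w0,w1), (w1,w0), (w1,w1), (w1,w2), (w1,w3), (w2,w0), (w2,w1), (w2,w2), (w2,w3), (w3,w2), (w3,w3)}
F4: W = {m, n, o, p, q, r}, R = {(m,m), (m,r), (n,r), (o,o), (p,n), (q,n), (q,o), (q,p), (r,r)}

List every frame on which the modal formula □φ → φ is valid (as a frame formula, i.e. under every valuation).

The schema corresponds to reflexivity: ∀x Rxx.
F1: fails — world u does not see itself.
F2: fails — world s does not see itself.
F3: condition met.
F4: fails — world n does not see itself.
Valid on: F3.

F3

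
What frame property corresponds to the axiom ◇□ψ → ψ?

symmetry: ∀x ∀y (Rxy → Ryx)

This is a form of the B axiom.
It corresponds to symmetry: ∀x ∀y (Rxy → Ryx).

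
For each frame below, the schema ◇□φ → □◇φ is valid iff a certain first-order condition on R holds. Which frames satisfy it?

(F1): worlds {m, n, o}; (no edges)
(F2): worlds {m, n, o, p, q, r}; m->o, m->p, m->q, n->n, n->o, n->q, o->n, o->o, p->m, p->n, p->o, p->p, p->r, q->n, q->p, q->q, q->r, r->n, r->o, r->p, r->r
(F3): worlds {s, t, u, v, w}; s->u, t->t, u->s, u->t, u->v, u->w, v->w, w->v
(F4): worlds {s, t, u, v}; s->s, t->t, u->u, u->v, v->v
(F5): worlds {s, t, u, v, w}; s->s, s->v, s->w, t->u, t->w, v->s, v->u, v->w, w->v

(F1), (F2), (F4)

Frame correspondent (Sahlqvist): ∀x ∀y ∀z (Rxy ∧ Rxz → ∃w (Ryw ∧ Rzw)) — i.e. convergence.
(F1): satisfies the condition.
(F2): satisfies the condition.
(F3): fails — Ruv and Ruw but v and w have no common successor.
(F4): satisfies the condition.
(F5): fails — Rsv and Rsw but v and w have no common successor.
Valid on: (F1), (F2), (F4).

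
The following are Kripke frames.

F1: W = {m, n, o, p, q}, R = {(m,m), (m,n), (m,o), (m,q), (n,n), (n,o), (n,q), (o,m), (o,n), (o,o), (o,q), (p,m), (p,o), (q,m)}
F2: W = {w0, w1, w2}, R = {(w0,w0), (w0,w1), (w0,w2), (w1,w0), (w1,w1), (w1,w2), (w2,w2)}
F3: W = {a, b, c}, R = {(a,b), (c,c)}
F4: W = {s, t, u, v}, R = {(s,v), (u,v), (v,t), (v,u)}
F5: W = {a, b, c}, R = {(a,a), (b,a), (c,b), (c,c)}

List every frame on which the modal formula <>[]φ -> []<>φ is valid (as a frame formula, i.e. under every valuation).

F2

Frame correspondent (Sahlqvist): forall x forall y forall z (Rxy & Rxz -> exists w (Ryw & Rzw)) — i.e. convergence.
F1: fails — Rmq and Rmn but q and n have no common successor.
F2: ✓.
F3: fails — Rab and Rab but b and b have no common successor.
F4: fails — Rvt and Rvt but t and t have no common successor.
F5: fails — Rcc and Rcb but c and b have no common successor.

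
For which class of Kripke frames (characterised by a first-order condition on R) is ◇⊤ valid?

Seriality

This schema is equivalent to the D axiom □ψ → ◇ψ.
Its frame correspondent is seriality — ∀x ∃y Rxy.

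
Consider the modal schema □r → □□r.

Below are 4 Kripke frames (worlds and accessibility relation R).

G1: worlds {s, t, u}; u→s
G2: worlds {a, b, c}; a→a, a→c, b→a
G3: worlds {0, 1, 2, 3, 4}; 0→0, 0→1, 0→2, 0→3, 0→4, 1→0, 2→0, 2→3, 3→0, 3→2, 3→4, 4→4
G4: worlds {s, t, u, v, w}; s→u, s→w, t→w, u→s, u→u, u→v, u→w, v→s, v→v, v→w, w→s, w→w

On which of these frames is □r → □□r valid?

This is the axiom for transitivity; its first-order frame correspondent is ∀x ∀y ∀z (Rxy ∧ Ryz → Rxz).
G1: holds.
G2: fails — Rba and Rac but not Rbc.
G3: fails — R10 and R02 but not R12.
G4: fails — Rvs and Rsu but not Rvu.

G1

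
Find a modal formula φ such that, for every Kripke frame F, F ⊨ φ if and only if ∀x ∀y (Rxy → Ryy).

□(□s → s)

This is shift-reflexivity; the standard corresponding axiom is T□: □(□s → s).
Suppose □(□s→s) is valid. Take Rxy and set V(s)={w : Ryw}. Then at y, □s holds; since □(□s→s) at x, □s→s at y, so s at y, i.e. Ryy.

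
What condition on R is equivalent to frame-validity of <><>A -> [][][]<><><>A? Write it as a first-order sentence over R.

forall x forall y forall z ((x R^2 y & x R^3 z) -> exists w (y = w & z R^3 w))

This is a Sahlqvist (Geach-type) schema ◇^2□^0A → □^3◇^3A.
First-order correspondent: forall x forall y forall z ((x R^2 y & x R^3 z) -> exists w (y = w & z R^3 w)).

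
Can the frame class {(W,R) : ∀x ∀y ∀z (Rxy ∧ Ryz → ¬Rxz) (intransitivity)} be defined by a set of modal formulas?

No — not modally definable

Modal frame validity is preserved under surjective bounded morphisms.
The 3-cycle (worlds 0,1,2 with 0→1→2→0) is intransitive. Mapping every world to a single reflexive point • is a surjective bounded morphism; the reflexive point is not intransitive (R••∧R•• but R••).
So the class is not modally definable.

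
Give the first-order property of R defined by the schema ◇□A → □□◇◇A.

∀x ∀y ∀z ((xRy ∧ xR²z) → ∃w (yRw ∧ zR²w))

This is a Sahlqvist (Geach-type) schema ◇^1□^1A → □^2◇^2A.
Minimal-valuation argument: fix x; take any y with xR^1y and any z with xR^2z. Set V(A) to the set of worlds R-reachable from y in exactly 1 step. Then □^1A holds at y, so the antecedent holds at x; validity forces ◇^2A at z, giving a w with zR^2w and yR^1w.
First-order correspondent: ∀x ∀y ∀z ((xRy ∧ xR²z) → ∃w (yRw ∧ zR²w)).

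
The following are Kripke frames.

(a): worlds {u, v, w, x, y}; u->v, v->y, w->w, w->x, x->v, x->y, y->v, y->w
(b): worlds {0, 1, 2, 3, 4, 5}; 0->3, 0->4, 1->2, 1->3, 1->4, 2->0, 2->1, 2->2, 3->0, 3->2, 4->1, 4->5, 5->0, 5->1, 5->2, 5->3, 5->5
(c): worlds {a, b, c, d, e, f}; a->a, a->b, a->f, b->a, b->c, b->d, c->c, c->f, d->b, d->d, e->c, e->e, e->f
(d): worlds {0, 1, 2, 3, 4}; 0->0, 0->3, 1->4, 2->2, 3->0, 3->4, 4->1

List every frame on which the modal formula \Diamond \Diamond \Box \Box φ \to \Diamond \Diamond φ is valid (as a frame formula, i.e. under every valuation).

Frame correspondent (Sahlqvist): \forall x \forall y (x R^2 y \to \exists w (y R^2 w \wedge x R^2 w)) — i.e. a generalized confluence (Geach) condition.
(a): satisfies the condition.
(b): satisfies the condition.
(c): fails — aR²f but no w with fR²w and aR²w.
(d): satisfies the condition.
Valid on: (a), (b), (d).

(a), (b), (d)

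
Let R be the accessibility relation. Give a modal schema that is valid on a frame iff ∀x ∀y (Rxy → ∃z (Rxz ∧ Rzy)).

□□q → □q

This is density; the standard corresponding axiom is C4: □□q → □q.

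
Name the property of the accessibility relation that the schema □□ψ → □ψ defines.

This is the C4 axiom.
Its frame correspondent is density — ∀x ∀y (Rxy → ∃z (Rxz ∧ Rzy)).

Density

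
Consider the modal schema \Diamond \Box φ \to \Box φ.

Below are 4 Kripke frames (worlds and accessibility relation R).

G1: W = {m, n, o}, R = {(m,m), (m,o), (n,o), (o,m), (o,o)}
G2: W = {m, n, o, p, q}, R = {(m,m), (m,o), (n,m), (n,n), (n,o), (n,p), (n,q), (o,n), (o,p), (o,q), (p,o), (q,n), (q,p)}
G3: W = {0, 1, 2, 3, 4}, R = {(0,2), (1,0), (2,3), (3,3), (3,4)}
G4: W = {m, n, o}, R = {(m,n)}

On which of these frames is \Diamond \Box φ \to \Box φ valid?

G1

The schema corresponds to the Euclidean property: \forall x \forall y \forall z (Rxy \wedge Rxz \to Ryz).
G1: satisfies the condition.
G2: fails — Rmo and Rmo but not Roo.
G3: fails — R02 and R02 but not R22.
G4: fails — Rmn and Rmn but not Rnn.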